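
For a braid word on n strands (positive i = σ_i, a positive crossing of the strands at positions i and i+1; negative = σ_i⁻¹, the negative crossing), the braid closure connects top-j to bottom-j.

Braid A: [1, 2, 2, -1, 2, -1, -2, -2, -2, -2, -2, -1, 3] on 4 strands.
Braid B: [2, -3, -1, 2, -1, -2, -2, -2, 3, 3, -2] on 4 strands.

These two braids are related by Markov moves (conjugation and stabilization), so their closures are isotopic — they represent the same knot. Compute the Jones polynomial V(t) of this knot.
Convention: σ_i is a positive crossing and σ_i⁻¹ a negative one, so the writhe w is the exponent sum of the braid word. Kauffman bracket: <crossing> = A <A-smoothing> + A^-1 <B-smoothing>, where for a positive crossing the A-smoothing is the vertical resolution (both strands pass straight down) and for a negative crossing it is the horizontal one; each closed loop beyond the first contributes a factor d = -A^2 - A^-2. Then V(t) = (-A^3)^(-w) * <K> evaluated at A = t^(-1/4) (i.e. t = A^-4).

t^-1 - t^-2 + 2*t^-3 - t^-4 + t^-5 - t^-6

Derivation:
Markov-equivalent braids have isotopic closures, hence identical knot invariants. Strip the Markov moves from each word to reach a common short braid β, then compute V(t) once on β.
Braid A: s1 s2 s2 s1^-1 s2 s1^-1 s2^-1 s2^-1 s2^-1 s2^-1 s2^-1 s1^-1 s3 on 4 strands reduces by inverse Markov moves (closure unchanged at each step):
  Destabilize: the word has the form β·s3 where s3 occurs only as the final letter (β ∈ B_3); drop it and the last strand → 3 strands.
  Deconjugate: the word is γ·β·γ⁻¹ with γ = s1 s2 (prefix) and γ⁻¹ = s2^-1 s1^-1 (suffix); strip both.
  Deconjugate: the word is γ·β·γ⁻¹ with γ = s2 (prefix) and γ⁻¹ = s2^-1 (suffix); strip both.
Reduced to β = s1^-1 s2 s1^-1 s2^-1 s2^-1 s2^-1 on 3 strands, 6 crossings.
Braid B: s2 s3^-1 s1^-1 s2 s1^-1 s2^-1 s2^-1 s2^-1 s3 s3 s2^-1 on 4 strands reduces by inverse Markov moves (closure unchanged at each step):
  Deconjugate: the word is γ·β·γ⁻¹ with γ = s2 s3^-1 (prefix) and γ⁻¹ = s3 s2^-1 (suffix); strip both.
  Destabilize: the word has the form β·s3 where s3 occurs only as the final letter (β ∈ B_3); drop it and the last strand → 3 strands.
Reduced to β = s1^-1 s2 s1^-1 s2^-1 s2^-1 s2^-1 on 3 strands, 6 crossings.
Both give the same β = s1^-1 s2 s1^-1 s2^-1 s2^-1 s2^-1 on 3 strands, so one state sum suffices:
Braid: s1^-1 s2 s1^-1 s2^-1 s2^-1 s2^-1 on 3 strands, 6 crossings.
Writhe w = (#positive) - (#negative) = 1 - 5 = -4.
Enumerate smoothing states for the bracket polynomial. There are 2^6 = 64 states.
For each crossing: s=0 is the vertical smoothing, s=1 horizontal. Crossing k contributes A^(sign_k * (1 - 2*s_k)); loop factor d = -A^2 - A^-2.
Tabulate the states by total A-exponent and number of loops L (A-exp: L × count):
  A^6: L=4 ×1
  A^4: L=3 ×6
  A^2: L=2 ×12, L=4 ×3
  A^0: L=1 ×9, L=3 ×10, L=5 ×1
  A^-2: L=2 ×12, L=4 ×3
  A^-4: L=1 ×2, L=3 ×4
  A^-6: L=2 ×1
Each group contributes A^e * Σ count * d^(L-1):
Powers of d = -A^2 - A^-2: d^2 = A^4 + 2 + A^-4; d^3 = -A^6 - 3*A^2 - 3*A^-2 - A^-6; d^4 = A^8 + 4*A^4 + 6 + 4*A^-4 + A^-8.
  A^6 * (d^3) = -A^12 - 3*A^8 - 3*A^4 - 1
  A^4 * (6*d^2) = 6*A^8 + 12*A^4 + 6
  A^2 * (12*d + 3*d^3) = -3*A^8 - 21*A^4 - 21 - 3*A^-4
  A^0 * (9 + 10*d^2 + d^4) = A^8 + 14*A^4 + 35 + 14*A^-4 + A^-8
  A^-2 * (12*d + 3*d^3) = -3*A^4 - 21 - 21*A^-4 - 3*A^-8
  A^-4 * (2 + 4*d^2) = 4 + 10*A^-4 + 4*A^-8
  A^-6 * (d) = -A^-4 - A^-8
Summing the groups: <K> = -A^12 + A^8 - A^4 + 2 - A^-4 + A^-8
Normalise by the writhe: (-A^3)^(-w) = (-A^3)^(4) = A^12, so f(A) = A^12 * <K> = -A^24 + A^20 - A^16 + 2*A^12 - A^8 + A^4.
Substitute A = t^(-1/4), i.e. A^e → t^(-e/4): V(t) = t^-1 - t^-2 + 2*t^-3 - t^-4 + t^-5 - t^-6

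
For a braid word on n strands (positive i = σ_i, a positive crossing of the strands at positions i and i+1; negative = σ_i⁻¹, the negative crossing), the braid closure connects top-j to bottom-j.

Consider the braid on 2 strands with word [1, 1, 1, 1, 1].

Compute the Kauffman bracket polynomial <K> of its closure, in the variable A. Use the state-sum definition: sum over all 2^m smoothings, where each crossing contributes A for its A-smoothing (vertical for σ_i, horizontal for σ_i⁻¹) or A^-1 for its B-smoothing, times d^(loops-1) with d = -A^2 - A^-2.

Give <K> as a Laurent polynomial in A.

Braid: s1 s1 s1 s1 s1 on 2 strands, 5 crossings.
Writhe w = (#positive) - (#negative) = 5 - 0 = 5.
State-sum expansion of <K>. There are 2^5 = 32 states.
For each crossing: s=0 is the vertical smoothing, s=1 horizontal. Crossing k contributes A^(sign_k * (1 - 2*s_k)); loop factor d = -A^2 - A^-2.
  state 00000: A-exp=+5, loops=2, term = A^5 * d^1
  state 00001: A-exp=+3, loops=1, term = A^3 * d^0
  state 00010: A-exp=+3, loops=1, term = A^3 * d^0
  state 00011: A-exp=+1, loops=2, term = A^1 * d^1
  state 00100: A-exp=+3, loops=1, term = A^3 * d^0
  state 00101: A-exp=+1, loops=2, term = A^1 * d^1
  state 00110: A-exp=+1, loops=2, term = A^1 * d^1
  state 00111: A-exp=-1, loops=3, term = A^-1 * d^2
  state 01000: A-exp=+3, loops=1, term = A^3 * d^0
  state 01001: A-exp=+1, loops=2, term = A^1 * d^1
  state 01010: A-exp=+1, loops=2, term = A^1 * d^1
  state 01011: A-exp=-1, loops=3, term = A^-1 * d^2
  state 01100: A-exp=+1, loops=2, term = A^1 * d^1
  state 01101: A-exp=-1, loops=3, term = A^-1 * d^2
  state 01110: A-exp=-1, loops=3, term = A^-1 * d^2
  state 01111: A-exp=-3, loops=4, term = A^-3 * d^3
  state 10000: A-exp=+3, loops=1, term = A^3 * d^0
  state 10001: A-exp=+1, loops=2, term = A^1 * d^1
  state 10010: A-exp=+1, loops=2, term = A^1 * d^1
  state 10011: A-exp=-1, loops=3, term = A^-1 * d^2
  state 10100: A-exp=+1, loops=2, term = A^1 * d^1
  state 10101: A-exp=-1, loops=3, term = A^-1 * d^2
  state 10110: A-exp=-1, loops=3, term = A^-1 * d^2
  state 10111: A-exp=-3, loops=4, term = A^-3 * d^3
  state 11000: A-exp=+1, loops=2, term = A^1 * d^1
  state 11001: A-exp=-1, loops=3, term = A^-1 * d^2
  state 11010: A-exp=-1, loops=3, term = A^-1 * d^2
  state 11011: A-exp=-3, loops=4, term = A^-3 * d^3
  state 11100: A-exp=-1, loops=3, term = A^-1 * d^2
  state 11101: A-exp=-3, loops=4, term = A^-3 * d^3
  state 11110: A-exp=-3, loops=4, term = A^-3 * d^3
  state 11111: A-exp=-5, loops=5, term = A^-5 * d^4
Collect the terms by A-exponent (count of states per loop number):
Powers of d = -A^2 - A^-2: d^2 = A^4 + 2 + A^-4; d^3 = -A^6 - 3*A^2 - 3*A^-2 - A^-6; d^4 = A^8 + 4*A^4 + 6 + 4*A^-4 + A^-8.
  A^5 * (d) = -A^7 - A^3
  A^3 * (5) = 5*A^3
  A^1 * (10*d) = -10*A^3 - 10*A^-1
  A^-1 * (10*d^2) = 10*A^3 + 20*A^-1 + 10*A^-5
  A^-3 * (5*d^3) = -5*A^3 - 15*A^-1 - 15*A^-5 - 5*A^-9
  A^-5 * (d^4) = A^3 + 4*A^-1 + 6*A^-5 + 4*A^-9 + A^-13
Summing the groups: <K> = -A^7 - A^-1 + A^-5 - A^-9 + A^-13

Answer: -A^7 - A^-1 + A^-5 - A^-9 + A^-13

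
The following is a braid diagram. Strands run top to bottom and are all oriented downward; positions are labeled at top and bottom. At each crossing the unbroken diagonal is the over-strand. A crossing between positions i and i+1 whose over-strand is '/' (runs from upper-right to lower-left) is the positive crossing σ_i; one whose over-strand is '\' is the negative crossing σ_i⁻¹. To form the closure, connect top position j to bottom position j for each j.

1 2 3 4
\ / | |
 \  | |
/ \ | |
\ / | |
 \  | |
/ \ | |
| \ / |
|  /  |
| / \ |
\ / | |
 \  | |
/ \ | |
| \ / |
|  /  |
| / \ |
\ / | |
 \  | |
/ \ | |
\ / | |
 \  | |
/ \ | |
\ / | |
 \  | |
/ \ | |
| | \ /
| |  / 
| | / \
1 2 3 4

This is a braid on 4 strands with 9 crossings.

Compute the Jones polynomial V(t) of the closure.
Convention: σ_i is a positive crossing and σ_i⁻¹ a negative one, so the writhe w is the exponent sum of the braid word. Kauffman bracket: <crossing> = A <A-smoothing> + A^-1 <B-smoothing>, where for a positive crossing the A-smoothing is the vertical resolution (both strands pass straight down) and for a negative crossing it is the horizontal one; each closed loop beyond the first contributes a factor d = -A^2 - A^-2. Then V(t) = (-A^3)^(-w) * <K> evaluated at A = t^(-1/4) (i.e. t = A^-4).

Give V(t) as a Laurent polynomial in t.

Reading the diagram top to bottom ('/'-over between positions i,i+1 = s_i, '\'-over = s_i^-1): braid word = s1^-1 s1^-1 s2 s1^-1 s2 s1^-1 s1^-1 s1^-1 s3.
The presented braid s1^-1 s1^-1 s2 s1^-1 s2 s1^-1 s1^-1 s1^-1 s3 on 4 strands reduces by inverse Markov moves (closure unchanged at each step):
  Destabilize: the word has the form β·s3 where s3 occurs only as the final letter (β ∈ B_3); drop it and the last strand → 3 strands.
Reduced to β = s1^-1 s1^-1 s2 s1^-1 s2 s1^-1 s1^-1 s1^-1 on 3 strands, 8 crossings.
Compute on β:
Braid: s1^-1 s1^-1 s2 s1^-1 s2 s1^-1 s1^-1 s1^-1 on 3 strands, 8 crossings.
Writhe w = (#positive) - (#negative) = 2 - 6 = -4.
Computing the Kauffman bracket via state sum. There are 2^8 = 256 states.
Smooth each crossing (0=||, 1=⌣⌢); contribution A^(Σ sign_k(1-2s_k)) * d^(L-1).
Tabulate the states by total A-exponent and number of loops L (A-exp: L × count):
  A^8: L=7 ×1
  A^6: L=6 ×8
  A^4: L=5 ×28
  A^2: L=4 ×55, L=6 ×1
  A^0: L=3 ×65, L=5 ×5
  A^-2: L=2 ×46, L=4 ×10
  A^-4: L=1 ×17, L=3 ×11
  A^-6: L=2 ×8
  A^-8: L=3 ×1
Each group contributes A^e * Σ count * d^(L-1):
Powers of d = -A^2 - A^-2: d^2 = A^4 + 2 + A^-4; d^3 = -A^6 - 3*A^2 - 3*A^-2 - A^-6; d^4 = A^8 + 4*A^4 + 6 + 4*A^-4 + A^-8; d^5 = -A^10 - 5*A^6 - 10*A^2 - 10*A^-2 - 5*A^-6 - A^-10; d^6 = A^12 + 6*A^8 + 15*A^4 + 20 + 15*A^-4 + 6*A^-8 + A^-12.
  A^8 * (d^6) = A^20 + 6*A^16 + 15*A^12 + 20*A^8 + 15*A^4 + 6 + A^-4
  A^6 * (8*d^5) = -8*A^16 - 40*A^12 - 80*A^8 - 80*A^4 - 40 - 8*A^-4
  A^4 * (28*d^4) = 28*A^12 + 112*A^8 + 168*A^4 + 112 + 28*A^-4
  A^2 * (55*d^3 + d^5) = -A^12 - 60*A^8 - 175*A^4 - 175 - 60*A^-4 - A^-8
  A^0 * (65*d^2 + 5*d^4) = 5*A^8 + 85*A^4 + 160 + 85*A^-4 + 5*A^-8
  A^-2 * (46*d + 10*d^3) = -10*A^4 - 76 - 76*A^-4 - 10*A^-8
  A^-4 * (17 + 11*d^2) = 11 + 39*A^-4 + 11*A^-8
  A^-6 * (8*d) = -8*A^-4 - 8*A^-8
  A^-8 * (d^2) = A^-4 + 2*A^-8 + A^-12
Summing the groups: <K> = A^20 - 2*A^16 + 2*A^12 - 3*A^8 + 3*A^4 - 2 + 2*A^-4 - A^-8 + A^-12
Normalise by the writhe: (-A^3)^(-w) = (-A^3)^(4) = A^12, so f(A) = A^12 * <K> = A^32 - 2*A^28 + 2*A^24 - 3*A^20 + 3*A^16 - 2*A^12 + 2*A^8 - A^4 + 1.
Substitute A = t^(-1/4), i.e. A^e → t^(-e/4): V(t) = 1 - t^-1 + 2*t^-2 - 2*t^-3 + 3*t^-4 - 3*t^-5 + 2*t^-6 - 2*t^-7 + t^-8

Answer: 1 - t^-1 + 2*t^-2 - 2*t^-3 + 3*t^-4 - 3*t^-5 + 2*t^-6 - 2*t^-7 + t^-8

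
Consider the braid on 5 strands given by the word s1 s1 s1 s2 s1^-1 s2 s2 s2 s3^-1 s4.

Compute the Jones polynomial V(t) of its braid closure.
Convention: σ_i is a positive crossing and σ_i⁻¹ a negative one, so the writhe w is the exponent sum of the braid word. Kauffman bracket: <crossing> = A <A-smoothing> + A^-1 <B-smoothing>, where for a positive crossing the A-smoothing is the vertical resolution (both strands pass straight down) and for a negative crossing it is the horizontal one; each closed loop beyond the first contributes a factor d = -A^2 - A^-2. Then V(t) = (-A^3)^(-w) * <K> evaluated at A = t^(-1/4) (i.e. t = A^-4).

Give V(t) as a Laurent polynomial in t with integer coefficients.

The presented braid s1 s1 s1 s2 s1^-1 s2 s2 s2 s3^-1 s4 on 5 strands reduces by inverse Markov moves (closure unchanged at each step):
  Destabilize: the word has the form β·s4 where s4 occurs only as the final letter (β ∈ B_4); drop it and the last strand → 4 strands.
  Destabilize: the word has the form β·s3^-1 where s3^-1 occurs only as the final letter (β ∈ B_3); drop it and the last strand → 3 strands.
Reduced to β = s1 s1 s1 s2 s1^-1 s2 s2 s2 on 3 strands, 8 crossings.
Compute on β:
Braid: s1 s1 s1 s2 s1^-1 s2 s2 s2 on 3 strands, 8 crossings.
Writhe w = (#positive) - (#negative) = 7 - 1 = 6.
State-sum expansion of <K>. There are 2^8 = 256 states.
Each crossing splits two ways (0=vertical, 1=horizontal). The state's weight is A^(#A-smoothings - #B-smoothings) * d^(loops - 1).
Tabulate the states by total A-exponent and number of loops L (A-exp: L × count):
  A^8: L=2 ×1
  A^6: L=1 ×4, L=3 ×4
  A^4: L=2 ×25, L=4 ×3
  A^2: L=1 ×21, L=3 ×34, L=5 ×1
  A^0: L=2 ×48, L=4 ×22
  A^-2: L=3 ×49, L=5 ×7
  A^-4: L=4 ×27, L=6 ×1
  A^-6: L=5 ×8
  A^-8: L=6 ×1
Each group contributes A^e * Σ count * d^(L-1):
Powers of d = -A^2 - A^-2: d^2 = A^4 + 2 + A^-4; d^3 = -A^6 - 3*A^2 - 3*A^-2 - A^-6; d^4 = A^8 + 4*A^4 + 6 + 4*A^-4 + A^-8; d^5 = -A^10 - 5*A^6 - 10*A^2 - 10*A^-2 - 5*A^-6 - A^-10.
  A^8 * (d) = -A^10 - A^6
  A^6 * (4 + 4*d^2) = 4*A^10 + 12*A^6 + 4*A^2
  A^4 * (25*d + 3*d^3) = -3*A^10 - 34*A^6 - 34*A^2 - 3*A^-2
  A^2 * (21 + 34*d^2 + d^4) = A^10 + 38*A^6 + 95*A^2 + 38*A^-2 + A^-6
  A^0 * (48*d + 22*d^3) = -22*A^6 - 114*A^2 - 114*A^-2 - 22*A^-6
  A^-2 * (49*d^2 + 7*d^4) = 7*A^6 + 77*A^2 + 140*A^-2 + 77*A^-6 + 7*A^-10
  A^-4 * (27*d^3 + d^5) = -A^6 - 32*A^2 - 91*A^-2 - 91*A^-6 - 32*A^-10 - A^-14
  A^-6 * (8*d^4) = 8*A^2 + 32*A^-2 + 48*A^-6 + 32*A^-10 + 8*A^-14
  A^-8 * (d^5) = -A^2 - 5*A^-2 - 10*A^-6 - 10*A^-10 - 5*A^-14 - A^-18
Summing the groups: <K> = A^10 - A^6 + 3*A^2 - 3*A^-2 + 3*A^-6 - 3*A^-10 + 2*A^-14 - A^-18
Normalise by the writhe: (-A^3)^(-w) = (-A^3)^(-6) = A^-18, so f(A) = A^-18 * <K> = A^-8 - A^-12 + 3*A^-16 - 3*A^-20 + 3*A^-24 - 3*A^-28 + 2*A^-32 - A^-36.
Substitute A = t^(-1/4), i.e. A^e → t^(-e/4): V(t) = -t^9 + 2*t^8 - 3*t^7 + 3*t^6 - 3*t^5 + 3*t^4 - t^3 + t^2

Answer: -t^9 + 2*t^8 - 3*t^7 + 3*t^6 - 3*t^5 + 3*t^4 - t^3 + t^2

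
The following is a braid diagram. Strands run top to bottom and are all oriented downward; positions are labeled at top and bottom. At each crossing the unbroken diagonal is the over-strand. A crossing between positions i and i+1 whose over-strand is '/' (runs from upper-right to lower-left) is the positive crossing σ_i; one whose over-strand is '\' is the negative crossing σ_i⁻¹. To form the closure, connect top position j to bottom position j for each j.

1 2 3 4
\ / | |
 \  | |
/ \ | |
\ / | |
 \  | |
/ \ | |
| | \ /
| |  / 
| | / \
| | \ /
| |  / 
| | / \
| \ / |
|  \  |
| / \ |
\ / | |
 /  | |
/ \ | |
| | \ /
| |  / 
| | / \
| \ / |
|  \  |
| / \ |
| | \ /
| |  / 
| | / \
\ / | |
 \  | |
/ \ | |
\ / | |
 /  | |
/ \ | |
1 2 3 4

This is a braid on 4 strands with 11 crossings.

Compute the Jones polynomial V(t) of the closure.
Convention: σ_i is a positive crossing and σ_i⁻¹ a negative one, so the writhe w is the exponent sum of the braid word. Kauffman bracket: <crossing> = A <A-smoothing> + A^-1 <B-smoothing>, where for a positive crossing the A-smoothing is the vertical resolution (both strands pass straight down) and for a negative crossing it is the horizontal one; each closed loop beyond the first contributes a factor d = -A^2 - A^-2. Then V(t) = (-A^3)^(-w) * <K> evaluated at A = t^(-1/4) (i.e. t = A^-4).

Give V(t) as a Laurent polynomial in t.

t^5 - 2*t^4 + 3*t^3 - 3*t^2 + 3*t - 3 + 2*t^-1 - t^-2 + t^-3

Derivation:
Reading the diagram top to bottom ('/'-over between positions i,i+1 = s_i, '\'-over = s_i^-1): braid word = s1^-1 s1^-1 s3 s3 s2^-1 s1 s3 s2^-1 s3 s1^-1 s1.
The presented braid s1^-1 s1^-1 s3 s3 s2^-1 s1 s3 s2^-1 s3 s1^-1 s1 on 4 strands reduces by inverse Markov moves (closure unchanged at each step):
  Deconjugate: the word is γ·β·γ⁻¹ with γ = s1^-1 (prefix) and γ⁻¹ = s1 (suffix); strip both.
Reduced to β = s1^-1 s3 s3 s2^-1 s1 s3 s2^-1 s3 s1^-1 on 4 strands, 9 crossings.
Compute on β:
Braid: s1^-1 s3 s3 s2^-1 s1 s3 s2^-1 s3 s1^-1 on 4 strands, 9 crossings.
Writhe w = (#positive) - (#negative) = 5 - 4 = 1.
Enumerate smoothing states for the bracket polynomial. There are 2^9 = 512 states.
For each crossing: s=0 is the vertical smoothing, s=1 horizontal. Crossing k contributes A^(sign_k * (1 - 2*s_k)); loop factor d = -A^2 - A^-2.
Tabulate the states by total A-exponent and number of loops L (A-exp: L × count):
  A^9: L=4 ×1
  A^7: L=3 ×9
  A^5: L=2 ×29, L=4 ×7
  A^3: L=1 ×30, L=3 ×52, L=5 ×2
  A^1: L=2 ×83, L=4 ×43
  A^-1: L=1 ×11, L=3 ×93, L=5 ×22
  A^-3: L=2 ×19, L=4 ×58, L=6 ×7
  A^-5: L=3 ×15, L=5 ×20, L=7 ×1
  A^-7: L=4 ×6, L=6 ×3
  A^-9: L=5 ×1
Each group contributes A^e * Σ count * d^(L-1):
Powers of d = -A^2 - A^-2: d^2 = A^4 + 2 + A^-4; d^3 = -A^6 - 3*A^2 - 3*A^-2 - A^-6; d^4 = A^8 + 4*A^4 + 6 + 4*A^-4 + A^-8; d^5 = -A^10 - 5*A^6 - 10*A^2 - 10*A^-2 - 5*A^-6 - A^-10; d^6 = A^12 + 6*A^8 + 15*A^4 + 20 + 15*A^-4 + 6*A^-8 + A^-12.
  A^9 * (d^3) = -A^15 - 3*A^11 - 3*A^7 - A^3
  A^7 * (9*d^2) = 9*A^11 + 18*A^7 + 9*A^3
  A^5 * (29*d + 7*d^3) = -7*A^11 - 50*A^7 - 50*A^3 - 7*A^-1
  A^3 * (30 + 52*d^2 + 2*d^4) = 2*A^11 + 60*A^7 + 146*A^3 + 60*A^-1 + 2*A^-5
  A^1 * (83*d + 43*d^3) = -43*A^7 - 212*A^3 - 212*A^-1 - 43*A^-5
  A^-1 * (11 + 93*d^2 + 22*d^4) = 22*A^7 + 181*A^3 + 329*A^-1 + 181*A^-5 + 22*A^-9
  A^-3 * (19*d + 58*d^3 + 7*d^5) = -7*A^7 - 93*A^3 - 263*A^-1 - 263*A^-5 - 93*A^-9 - 7*A^-13
  A^-5 * (15*d^2 + 20*d^4 + d^6) = A^7 + 26*A^3 + 110*A^-1 + 170*A^-5 + 110*A^-9 + 26*A^-13 + A^-17
  A^-7 * (6*d^3 + 3*d^5) = -3*A^3 - 21*A^-1 - 48*A^-5 - 48*A^-9 - 21*A^-13 - 3*A^-17
  A^-9 * (d^4) = A^-1 + 4*A^-5 + 6*A^-9 + 4*A^-13 + A^-17
Summing the groups: <K> = -A^15 + A^11 - 2*A^7 + 3*A^3 - 3*A^-1 + 3*A^-5 - 3*A^-9 + 2*A^-13 - A^-17
Normalise by the writhe: (-A^3)^(-w) = (-A^3)^(-1) = -A^-3, so f(A) = -A^-3 * <K> = A^12 - A^8 + 2*A^4 - 3 + 3*A^-4 - 3*A^-8 + 3*A^-12 - 2*A^-16 + A^-20.
Substitute A = t^(-1/4), i.e. A^e → t^(-e/4): V(t) = t^5 - 2*t^4 + 3*t^3 - 3*t^2 + 3*t - 3 + 2*t^-1 - t^-2 + t^-3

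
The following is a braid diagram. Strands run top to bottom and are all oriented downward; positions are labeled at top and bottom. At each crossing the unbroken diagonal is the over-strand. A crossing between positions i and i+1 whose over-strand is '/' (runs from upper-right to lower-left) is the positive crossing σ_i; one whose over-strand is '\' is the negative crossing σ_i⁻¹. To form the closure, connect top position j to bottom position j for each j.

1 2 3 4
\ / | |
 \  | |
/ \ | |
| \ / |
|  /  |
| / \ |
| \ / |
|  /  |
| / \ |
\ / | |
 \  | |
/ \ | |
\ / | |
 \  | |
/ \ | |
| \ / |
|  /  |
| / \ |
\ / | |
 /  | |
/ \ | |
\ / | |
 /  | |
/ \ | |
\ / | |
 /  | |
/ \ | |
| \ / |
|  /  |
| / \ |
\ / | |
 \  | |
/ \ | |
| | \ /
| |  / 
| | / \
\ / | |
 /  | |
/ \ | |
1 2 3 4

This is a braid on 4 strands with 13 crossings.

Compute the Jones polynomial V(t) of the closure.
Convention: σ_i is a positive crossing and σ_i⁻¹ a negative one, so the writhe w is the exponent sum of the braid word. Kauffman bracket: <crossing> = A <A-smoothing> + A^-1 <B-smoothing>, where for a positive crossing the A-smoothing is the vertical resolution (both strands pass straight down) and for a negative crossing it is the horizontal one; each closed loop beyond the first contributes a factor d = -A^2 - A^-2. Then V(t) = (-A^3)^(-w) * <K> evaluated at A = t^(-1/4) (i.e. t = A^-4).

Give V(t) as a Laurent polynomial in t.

-t^8 + 2*t^7 - 4*t^6 + 5*t^5 - 5*t^4 + 6*t^3 - 4*t^2 + 3*t - 1

Derivation:
Reading the diagram top to bottom ('/'-over between positions i,i+1 = s_i, '\'-over = s_i^-1): braid word = s1^-1 s2 s2 s1^-1 s1^-1 s2 s1 s1 s1 s2 s1^-1 s3 s1.
The presented braid s1^-1 s2 s2 s1^-1 s1^-1 s2 s1 s1 s1 s2 s1^-1 s3 s1 on 4 strands reduces by inverse Markov moves (closure unchanged at each step):
  Deconjugate: the word is γ·β·γ⁻¹ with γ = s1^-1 (prefix) and γ⁻¹ = s1 (suffix); strip both.
  Destabilize: the word has the form β·s3 where s3 occurs only as the final letter (β ∈ B_3); drop it and the last strand → 3 strands.
Reduced to β = s2 s2 s1^-1 s1^-1 s2 s1 s1 s1 s2 s1^-1 on 3 strands, 10 crossings.
Compute on β:
Braid: s2 s2 s1^-1 s1^-1 s2 s1 s1 s1 s2 s1^-1 on 3 strands, 10 crossings.
Writhe w = (#positive) - (#negative) = 7 - 3 = 4.
Computing the Kauffman bracket via state sum. There are 2^10 = 1024 states.
Each crossing splits two ways (0=vertical, 1=horizontal). The state's weight is A^(#A-smoothings - #B-smoothings) * d^(loops - 1).
Tabulate the states by total A-exponent and number of loops L (A-exp: L × count):
  A^10: L=4 ×1
  A^8: L=3 ×7, L=5 ×3
  A^6: L=2 ×19, L=4 ×23, L=6 ×3
  A^4: L=1 ×20, L=3 ×75, L=5 ×24, L=7 ×1
  A^2: L=2 ×114, L=4 ×86, L=6 ×10
  A^0: L=1 ×51, L=3 ×155, L=5 ×45, L=7 ×1
  A^-2: L=2 ×102, L=4 ×98, L=6 ×10
  A^-4: L=3 ×89, L=5 ×30, L=7 ×1
  A^-6: L=4 ×41, L=6 ×4
  A^-8: L=5 ×10
  A^-10: L=6 ×1
Each group contributes A^e * Σ count * d^(L-1):
Powers of d = -A^2 - A^-2: d^2 = A^4 + 2 + A^-4; d^3 = -A^6 - 3*A^2 - 3*A^-2 - A^-6; d^4 = A^8 + 4*A^4 + 6 + 4*A^-4 + A^-8; d^5 = -A^10 - 5*A^6 - 10*A^2 - 10*A^-2 - 5*A^-6 - A^-10; d^6 = A^12 + 6*A^8 + 15*A^4 + 20 + 15*A^-4 + 6*A^-8 + A^-12.
  A^10 * (d^3) = -A^16 - 3*A^12 - 3*A^8 - A^4
  A^8 * (7*d^2 + 3*d^4) = 3*A^16 + 19*A^12 + 32*A^8 + 19*A^4 + 3
  A^6 * (19*d + 23*d^3 + 3*d^5) = -3*A^16 - 38*A^12 - 118*A^8 - 118*A^4 - 38 - 3*A^-4
  A^4 * (20 + 75*d^2 + 24*d^4 + d^6) = A^16 + 30*A^12 + 186*A^8 + 334*A^4 + 186 + 30*A^-4 + A^-8
  A^2 * (114*d + 86*d^3 + 10*d^5) = -10*A^12 - 136*A^8 - 472*A^4 - 472 - 136*A^-4 - 10*A^-8
  A^0 * (51 + 155*d^2 + 45*d^4 + d^6) = A^12 + 51*A^8 + 350*A^4 + 651 + 350*A^-4 + 51*A^-8 + A^-12
  A^-2 * (102*d + 98*d^3 + 10*d^5) = -10*A^8 - 148*A^4 - 496 - 496*A^-4 - 148*A^-8 - 10*A^-12
  A^-4 * (89*d^2 + 30*d^4 + d^6) = A^8 + 36*A^4 + 224 + 378*A^-4 + 224*A^-8 + 36*A^-12 + A^-16
  A^-6 * (41*d^3 + 4*d^5) = -4*A^4 - 61 - 163*A^-4 - 163*A^-8 - 61*A^-12 - 4*A^-16
  A^-8 * (10*d^4) = 10 + 40*A^-4 + 60*A^-8 + 40*A^-12 + 10*A^-16
  A^-10 * (d^5) = -1 - 5*A^-4 - 10*A^-8 - 10*A^-12 - 5*A^-16 - A^-20
Summing the groups: <K> = -A^12 + 3*A^8 - 4*A^4 + 6 - 5*A^-4 + 5*A^-8 - 4*A^-12 + 2*A^-16 - A^-20
Normalise by the writhe: (-A^3)^(-w) = (-A^3)^(-4) = A^-12, so f(A) = A^-12 * <K> = -1 + 3*A^-4 - 4*A^-8 + 6*A^-12 - 5*A^-16 + 5*A^-20 - 4*A^-24 + 2*A^-28 - A^-32.
Substitute A = t^(-1/4), i.e. A^e → t^(-e/4): V(t) = -t^8 + 2*t^7 - 4*t^6 + 5*t^5 - 5*t^4 + 6*t^3 - 4*t^2 + 3*t - 1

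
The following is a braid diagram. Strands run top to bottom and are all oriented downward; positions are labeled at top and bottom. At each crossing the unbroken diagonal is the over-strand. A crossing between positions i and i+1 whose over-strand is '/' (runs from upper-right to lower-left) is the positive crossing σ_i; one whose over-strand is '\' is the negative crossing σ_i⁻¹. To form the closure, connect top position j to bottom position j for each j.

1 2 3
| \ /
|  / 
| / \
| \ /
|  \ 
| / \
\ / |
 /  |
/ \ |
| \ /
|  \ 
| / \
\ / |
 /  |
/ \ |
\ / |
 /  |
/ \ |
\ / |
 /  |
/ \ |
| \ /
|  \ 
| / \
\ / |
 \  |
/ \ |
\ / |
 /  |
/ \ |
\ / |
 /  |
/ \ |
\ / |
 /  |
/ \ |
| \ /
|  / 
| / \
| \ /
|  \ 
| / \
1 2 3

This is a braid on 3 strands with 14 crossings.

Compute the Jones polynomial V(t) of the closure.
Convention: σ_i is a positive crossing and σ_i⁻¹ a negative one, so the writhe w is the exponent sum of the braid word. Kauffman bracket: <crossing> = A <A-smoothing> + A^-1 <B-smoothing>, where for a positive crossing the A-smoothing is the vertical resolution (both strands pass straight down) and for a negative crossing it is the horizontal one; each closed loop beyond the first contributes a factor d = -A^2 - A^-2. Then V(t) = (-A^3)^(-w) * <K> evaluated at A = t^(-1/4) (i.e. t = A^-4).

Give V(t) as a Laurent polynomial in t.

Reading the diagram top to bottom ('/'-over between positions i,i+1 = s_i, '\'-over = s_i^-1): braid word = s2 s2^-1 s1 s2^-1 s1 s1 s1 s2^-1 s1^-1 s1 s1 s1 s2 s2^-1.
The presented braid s2 s2^-1 s1 s2^-1 s1 s1 s1 s2^-1 s1^-1 s1 s1 s1 s2 s2^-1 on 3 strands reduces by inverse Markov moves (closure unchanged at each step):
  Deconjugate: the word is γ·β·γ⁻¹ with γ = s2 s2^-1 (prefix) and γ⁻¹ = s2 s2^-1 (suffix); strip both.
Reduced to β = s1 s2^-1 s1 s1 s1 s2^-1 s1^-1 s1 s1 s1 on 3 strands, 10 crossings.
Compute on β:
First cancel adjacent σ_i σ_i⁻¹ pairs (Reidemeister II — same braid, same closure): s1 s2^-1 s1 s1 s1 s2^-1 s1^-1 s1 s1 s1 → s1 s2^-1 s1 s1 s1 s2^-1 s1 s1.
Braid: s1 s2^-1 s1 s1 s1 s2^-1 s1 s1 on 3 strands, 8 crossings.
Writhe w = (#positive) - (#negative) = 6 - 2 = 4.
Computing the Kauffman bracket via state sum. There are 2^8 = 256 states.
Each crossing splits two ways (0=vertical, 1=horizontal). The state's weight is A^(#A-smoothings - #B-smoothings) * d^(loops - 1).
Tabulate the states by total A-exponent and number of loops L (A-exp: L × count):
  A^8: L=3 ×1
  A^6: L=2 ×8
  A^4: L=1 ×21, L=3 ×7
  A^2: L=2 ×54, L=4 ×2
  A^0: L=3 ×70
  A^-2: L=4 ×56
  A^-4: L=5 ×28
  A^-6: L=6 ×8
  A^-8: L=7 ×1
Each group contributes A^e * Σ count * d^(L-1):
Powers of d = -A^2 - A^-2: d^2 = A^4 + 2 + A^-4; d^3 = -A^6 - 3*A^2 - 3*A^-2 - A^-6; d^4 = A^8 + 4*A^4 + 6 + 4*A^-4 + A^-8; d^5 = -A^10 - 5*A^6 - 10*A^2 - 10*A^-2 - 5*A^-6 - A^-10; d^6 = A^12 + 6*A^8 + 15*A^4 + 20 + 15*A^-4 + 6*A^-8 + A^-12.
  A^8 * (d^2) = A^12 + 2*A^8 + A^4
  A^6 * (8*d) = -8*A^8 - 8*A^4
  A^4 * (21 + 7*d^2) = 7*A^8 + 35*A^4 + 7
  A^2 * (54*d + 2*d^3) = -2*A^8 - 60*A^4 - 60 - 2*A^-4
  A^0 * (70*d^2) = 70*A^4 + 140 + 70*A^-4
  A^-2 * (56*d^3) = -56*A^4 - 168 - 168*A^-4 - 56*A^-8
  A^-4 * (28*d^4) = 28*A^4 + 112 + 168*A^-4 + 112*A^-8 + 28*A^-12
  A^-6 * (8*d^5) = -8*A^4 - 40 - 80*A^-4 - 80*A^-8 - 40*A^-12 - 8*A^-16
  A^-8 * (d^6) = A^4 + 6 + 15*A^-4 + 20*A^-8 + 15*A^-12 + 6*A^-16 + A^-20
Summing the groups: <K> = A^12 - A^8 + 3*A^4 - 3 + 3*A^-4 - 4*A^-8 + 3*A^-12 - 2*A^-16 + A^-20
Normalise by the writhe: (-A^3)^(-w) = (-A^3)^(-4) = A^-12, so f(A) = A^-12 * <K> = 1 - A^-4 + 3*A^-8 - 3*A^-12 + 3*A^-16 - 4*A^-20 + 3*A^-24 - 2*A^-28 + A^-32.
Substitute A = t^(-1/4), i.e. A^e → t^(-e/4): V(t) = t^8 - 2*t^7 + 3*t^6 - 4*t^5 + 3*t^4 - 3*t^3 + 3*t^2 - t + 1

Answer: t^8 - 2*t^7 + 3*t^6 - 4*t^5 + 3*t^4 - 3*t^3 + 3*t^2 - t + 1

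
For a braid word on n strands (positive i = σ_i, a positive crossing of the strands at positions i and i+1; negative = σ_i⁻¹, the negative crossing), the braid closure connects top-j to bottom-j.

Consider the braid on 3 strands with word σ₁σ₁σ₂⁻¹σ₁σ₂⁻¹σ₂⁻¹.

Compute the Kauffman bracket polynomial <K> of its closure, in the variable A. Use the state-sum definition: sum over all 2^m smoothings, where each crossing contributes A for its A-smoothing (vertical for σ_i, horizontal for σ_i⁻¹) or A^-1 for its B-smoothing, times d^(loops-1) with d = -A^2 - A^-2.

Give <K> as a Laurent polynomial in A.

-A^12 + 2*A^8 - 2*A^4 + 3 - 2*A^-4 + 2*A^-8 - A^-12

Derivation:
Braid: s1 s1 s2^-1 s1 s2^-1 s2^-1 on 3 strands, 6 crossings.
Writhe w = (#positive) - (#negative) = 3 - 3 = 0.
Computing the Kauffman bracket via state sum. There are 2^6 = 64 states.
For each crossing: s=0 is the vertical smoothing, s=1 horizontal. Crossing k contributes A^(sign_k * (1 - 2*s_k)); loop factor d = -A^2 - A^-2.
Tabulate the states by total A-exponent and number of loops L (A-exp: L × count):
  A^6: L=4 ×1
  A^4: L=3 ×6
  A^2: L=2 ×14, L=4 ×1
  A^0: L=1 ×13, L=3 ×7
  A^-2: L=2 ×14, L=4 ×1
  A^-4: L=3 ×6
  A^-6: L=4 ×1
Each group contributes A^e * Σ count * d^(L-1):
Powers of d = -A^2 - A^-2: d^2 = A^4 + 2 + A^-4; d^3 = -A^6 - 3*A^2 - 3*A^-2 - A^-6.
  A^6 * (d^3) = -A^12 - 3*A^8 - 3*A^4 - 1
  A^4 * (6*d^2) = 6*A^8 + 12*A^4 + 6
  A^2 * (14*d + d^3) = -A^8 - 17*A^4 - 17 - A^-4
  A^0 * (13 + 7*d^2) = 7*A^4 + 27 + 7*A^-4
  A^-2 * (14*d + d^3) = -A^4 - 17 - 17*A^-4 - A^-8
  A^-4 * (6*d^2) = 6 + 12*A^-4 + 6*A^-8
  A^-6 * (d^3) = -1 - 3*A^-4 - 3*A^-8 - A^-12
Summing the groups: <K> = -A^12 + 2*A^8 - 2*A^4 + 3 - 2*A^-4 + 2*A^-8 - A^-12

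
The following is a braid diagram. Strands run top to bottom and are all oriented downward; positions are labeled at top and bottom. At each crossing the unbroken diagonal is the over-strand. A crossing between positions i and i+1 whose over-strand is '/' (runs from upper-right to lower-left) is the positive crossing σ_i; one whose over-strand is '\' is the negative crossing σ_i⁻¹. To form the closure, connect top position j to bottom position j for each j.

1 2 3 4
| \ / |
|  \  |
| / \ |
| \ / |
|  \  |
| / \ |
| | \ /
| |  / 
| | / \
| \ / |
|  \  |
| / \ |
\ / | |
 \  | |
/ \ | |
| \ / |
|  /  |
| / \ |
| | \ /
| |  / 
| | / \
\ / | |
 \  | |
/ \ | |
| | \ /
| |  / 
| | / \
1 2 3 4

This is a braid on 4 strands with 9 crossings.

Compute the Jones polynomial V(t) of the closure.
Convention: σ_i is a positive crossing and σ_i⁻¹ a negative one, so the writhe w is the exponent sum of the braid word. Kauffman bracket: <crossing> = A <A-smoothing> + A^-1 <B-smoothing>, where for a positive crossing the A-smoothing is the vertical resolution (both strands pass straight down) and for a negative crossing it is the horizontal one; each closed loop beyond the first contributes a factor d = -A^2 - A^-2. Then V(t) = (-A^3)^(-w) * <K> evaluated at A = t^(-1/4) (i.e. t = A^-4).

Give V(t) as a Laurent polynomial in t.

-t^3 + 2*t^2 - 3*t + 5 - 4*t^-1 + 4*t^-2 - 3*t^-3 + 2*t^-4 - t^-5

Derivation:
Reading the diagram top to bottom ('/'-over between positions i,i+1 = s_i, '\'-over = s_i^-1): braid word = s2^-1 s2^-1 s3 s2^-1 s1^-1 s2 s3 s1^-1 s3.
Braid: s2^-1 s2^-1 s3 s2^-1 s1^-1 s2 s3 s1^-1 s3 on 4 strands, 9 crossings.
Writhe w = (#positive) - (#negative) = 4 - 5 = -1.
State-sum expansion of <K>. There are 2^9 = 512 states.
For each crossing: s=0 is the vertical smoothing, s=1 horizontal. Crossing k contributes A^(sign_k * (1 - 2*s_k)); loop factor d = -A^2 - A^-2.
Tabulate the states by total A-exponent and number of loops L (A-exp: L × count):
  A^9: L=5 ×1
  A^7: L=4 ×9
  A^5: L=3 ×32, L=5 ×4
  A^3: L=2 ×55, L=4 ×28, L=6 ×1
  A^1: L=1 ×39, L=3 ×77, L=5 ×10
  A^-1: L=2 ×87, L=4 ×38, L=6 ×1
  A^-3: L=1 ×14, L=3 ×64, L=5 ×6
  A^-5: L=2 ×17, L=4 ×19
  A^-7: L=3 ×7, L=5 ×2
  A^-9: L=4 ×1
Each group contributes A^e * Σ count * d^(L-1):
Powers of d = -A^2 - A^-2: d^2 = A^4 + 2 + A^-4; d^3 = -A^6 - 3*A^2 - 3*A^-2 - A^-6; d^4 = A^8 + 4*A^4 + 6 + 4*A^-4 + A^-8; d^5 = -A^10 - 5*A^6 - 10*A^2 - 10*A^-2 - 5*A^-6 - A^-10.
  A^9 * (d^4) = A^17 + 4*A^13 + 6*A^9 + 4*A^5 + A
  A^7 * (9*d^3) = -9*A^13 - 27*A^9 - 27*A^5 - 9*A
  A^5 * (32*d^2 + 4*d^4) = 4*A^13 + 48*A^9 + 88*A^5 + 48*A + 4*A^-3
  A^3 * (55*d + 28*d^3 + d^5) = -A^13 - 33*A^9 - 149*A^5 - 149*A - 33*A^-3 - A^-7
  A^1 * (39 + 77*d^2 + 10*d^4) = 10*A^9 + 117*A^5 + 253*A + 117*A^-3 + 10*A^-7
  A^-1 * (87*d + 38*d^3 + d^5) = -A^9 - 43*A^5 - 211*A - 211*A^-3 - 43*A^-7 - A^-11
  A^-3 * (14 + 64*d^2 + 6*d^4) = 6*A^5 + 88*A + 178*A^-3 + 88*A^-7 + 6*A^-11
  A^-5 * (17*d + 19*d^3) = -19*A - 74*A^-3 - 74*A^-7 - 19*A^-11
  A^-7 * (7*d^2 + 2*d^4) = 2*A + 15*A^-3 + 26*A^-7 + 15*A^-11 + 2*A^-15
  A^-9 * (d^3) = -A^-3 - 3*A^-7 - 3*A^-11 - A^-15
Summing the groups: <K> = A^17 - 2*A^13 + 3*A^9 - 4*A^5 + 4*A - 5*A^-3 + 3*A^-7 - 2*A^-11 + A^-15
Normalise by the writhe: (-A^3)^(-w) = (-A^3)^(1) = -A^3, so f(A) = -A^3 * <K> = -A^20 + 2*A^16 - 3*A^12 + 4*A^8 - 4*A^4 + 5 - 3*A^-4 + 2*A^-8 - A^-12.
Substitute A = t^(-1/4), i.e. A^e → t^(-e/4): V(t) = -t^3 + 2*t^2 - 3*t + 5 - 4*t^-1 + 4*t^-2 - 3*t^-3 + 2*t^-4 - t^-5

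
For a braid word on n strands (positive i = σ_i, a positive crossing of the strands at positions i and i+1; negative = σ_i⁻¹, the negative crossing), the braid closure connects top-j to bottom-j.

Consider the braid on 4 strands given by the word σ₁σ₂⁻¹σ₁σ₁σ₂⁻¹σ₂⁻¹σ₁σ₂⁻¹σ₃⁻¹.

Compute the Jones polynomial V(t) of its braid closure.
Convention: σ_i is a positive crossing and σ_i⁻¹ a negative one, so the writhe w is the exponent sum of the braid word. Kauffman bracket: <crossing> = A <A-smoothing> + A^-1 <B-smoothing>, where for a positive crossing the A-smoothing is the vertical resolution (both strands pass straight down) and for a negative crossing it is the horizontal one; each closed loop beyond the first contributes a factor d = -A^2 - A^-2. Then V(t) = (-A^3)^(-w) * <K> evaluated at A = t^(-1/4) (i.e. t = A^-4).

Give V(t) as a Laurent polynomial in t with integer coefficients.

t^4 - 3*t^3 + 5*t^2 - 6*t + 7 - 6*t^-1 + 5*t^-2 - 3*t^-3 + t^-4

Derivation:
The presented braid s1 s2^-1 s1 s1 s2^-1 s2^-1 s1 s2^-1 s3^-1 on 4 strands reduces by inverse Markov moves (closure unchanged at each step):
  Destabilize: the word has the form β·s3^-1 where s3^-1 occurs only as the final letter (β ∈ B_3); drop it and the last strand → 3 strands.
Reduced to β = s1 s2^-1 s1 s1 s2^-1 s2^-1 s1 s2^-1 on 3 strands, 8 crossings.
Compute on β:
Braid: s1 s2^-1 s1 s1 s2^-1 s2^-1 s1 s2^-1 on 3 strands, 8 crossings.
Writhe w = (#positive) - (#negative) = 4 - 4 = 0.
Enumerate smoothing states for the bracket polynomial. There are 2^8 = 256 states.
Smooth each crossing (0=||, 1=⌣⌢); contribution A^(Σ sign_k(1-2s_k)) * d^(L-1).
Tabulate the states by total A-exponent and number of loops L (A-exp: L × count):
  A^8: L=5 ×1
  A^6: L=4 ×8
  A^4: L=3 ×27, L=5 ×1
  A^2: L=2 ×47, L=4 ×9
  A^0: L=1 ×37, L=3 ×32, L=5 ×1
  A^-2: L=2 ×47, L=4 ×9
  A^-4: L=3 ×27, L=5 ×1
  A^-6: L=4 ×8
  A^-8: L=5 ×1
Each group contributes A^e * Σ count * d^(L-1):
Powers of d = -A^2 - A^-2: d^2 = A^4 + 2 + A^-4; d^3 = -A^6 - 3*A^2 - 3*A^-2 - A^-6; d^4 = A^8 + 4*A^4 + 6 + 4*A^-4 + A^-8.
  A^8 * (d^4) = A^16 + 4*A^12 + 6*A^8 + 4*A^4 + 1
  A^6 * (8*d^3) = -8*A^12 - 24*A^8 - 24*A^4 - 8
  A^4 * (27*d^2 + d^4) = A^12 + 31*A^8 + 60*A^4 + 31 + A^-4
  A^2 * (47*d + 9*d^3) = -9*A^8 - 74*A^4 - 74 - 9*A^-4
  A^0 * (37 + 32*d^2 + d^4) = A^8 + 36*A^4 + 107 + 36*A^-4 + A^-8
  A^-2 * (47*d + 9*d^3) = -9*A^4 - 74 - 74*A^-4 - 9*A^-8
  A^-4 * (27*d^2 + d^4) = A^4 + 31 + 60*A^-4 + 31*A^-8 + A^-12
  A^-6 * (8*d^3) = -8 - 24*A^-4 - 24*A^-8 - 8*A^-12
  A^-8 * (d^4) = 1 + 4*A^-4 + 6*A^-8 + 4*A^-12 + A^-16
Summing the groups: <K> = A^16 - 3*A^12 + 5*A^8 - 6*A^4 + 7 - 6*A^-4 + 5*A^-8 - 3*A^-12 + A^-16
Normalise by the writhe: (-A^3)^(-w) = (-A^3)^(0) = 1, so f(A) = 1 * <K> = A^16 - 3*A^12 + 5*A^8 - 6*A^4 + 7 - 6*A^-4 + 5*A^-8 - 3*A^-12 + A^-16.
Substitute A = t^(-1/4), i.e. A^e → t^(-e/4): V(t) = t^4 - 3*t^3 + 5*t^2 - 6*t + 7 - 6*t^-1 + 5*t^-2 - 3*t^-3 + t^-4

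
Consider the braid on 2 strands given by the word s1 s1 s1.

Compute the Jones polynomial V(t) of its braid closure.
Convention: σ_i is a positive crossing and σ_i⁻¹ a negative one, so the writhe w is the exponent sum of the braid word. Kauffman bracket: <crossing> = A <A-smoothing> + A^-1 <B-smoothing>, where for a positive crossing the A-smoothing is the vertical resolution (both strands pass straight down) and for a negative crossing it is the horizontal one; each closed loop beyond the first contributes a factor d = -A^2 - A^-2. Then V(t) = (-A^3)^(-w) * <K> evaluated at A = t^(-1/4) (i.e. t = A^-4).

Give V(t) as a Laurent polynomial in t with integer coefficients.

Braid: s1 s1 s1 on 2 strands, 3 crossings.
Writhe w = (#positive) - (#negative) = 3 - 0 = 3.
State-sum expansion of <K>. There are 2^3 = 8 states.
Smooth each crossing (0=||, 1=⌣⌢); contribution A^(Σ sign_k(1-2s_k)) * d^(L-1).
  state 000: A-exp=+3, loops=2, term = A^3 * d^1
  state 001: A-exp=+1, loops=1, term = A^1 * d^0
  state 010: A-exp=+1, loops=1, term = A^1 * d^0
  state 011: A-exp=-1, loops=2, term = A^-1 * d^1
  state 100: A-exp=+1, loops=1, term = A^1 * d^0
  state 101: A-exp=-1, loops=2, term = A^-1 * d^1
  state 110: A-exp=-1, loops=2, term = A^-1 * d^1
  state 111: A-exp=-3, loops=3, term = A^-3 * d^2
Collect the terms by A-exponent (count of states per loop number):
Powers of d = -A^2 - A^-2: d^2 = A^4 + 2 + A^-4.
  A^3 * (d) = -A^5 - A
  A^1 * (3) = 3*A
  A^-1 * (3*d) = -3*A - 3*A^-3
  A^-3 * (d^2) = A + 2*A^-3 + A^-7
Summing the groups: <K> = -A^5 - A^-3 + A^-7
Normalise by the writhe: (-A^3)^(-w) = (-A^3)^(-3) = -A^-9, so f(A) = -A^-9 * <K> = A^-4 + A^-12 - A^-16.
Substitute A = t^(-1/4), i.e. A^e → t^(-e/4): V(t) = -t^4 + t^3 + t

Answer: -t^4 + t^3 + t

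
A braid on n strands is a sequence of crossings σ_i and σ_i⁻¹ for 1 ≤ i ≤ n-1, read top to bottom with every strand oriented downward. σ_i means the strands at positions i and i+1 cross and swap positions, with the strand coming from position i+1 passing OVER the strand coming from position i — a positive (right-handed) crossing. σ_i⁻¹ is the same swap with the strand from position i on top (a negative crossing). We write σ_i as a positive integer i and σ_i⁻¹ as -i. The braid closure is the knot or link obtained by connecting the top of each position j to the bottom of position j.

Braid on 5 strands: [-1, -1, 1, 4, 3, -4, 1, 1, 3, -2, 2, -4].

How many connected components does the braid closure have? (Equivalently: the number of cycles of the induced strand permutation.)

Track the strand permutation on 5 strands, starting from identity.
  step 1: s1^-1 swaps positions 1,2 -> [2 1 3 4 5]
  step 2: s1^-1 swaps positions 1,2 -> [1 2 3 4 5]
  step 3: s1 swaps positions 1,2 -> [2 1 3 4 5]
  step 4: s4 swaps positions 4,5 -> [2 1 3 5 4]
  step 5: s3 swaps positions 3,4 -> [2 1 5 3 4]
  step 6: s4^-1 swaps positions 4,5 -> [2 1 5 4 3]
  step 7: s1 swaps positions 1,2 -> [1 2 5 4 3]
  step 8: s1 swaps positions 1,2 -> [2 1 5 4 3]
  step 9: s3 swaps positions 3,4 -> [2 1 4 5 3]
  step 10: s2^-1 swaps positions 2,3 -> [2 4 1 5 3]
  step 11: s2 swaps positions 2,3 -> [2 1 4 5 3]
  step 12: s4^-1 swaps positions 4,5 -> [2 1 4 3 5]
Final permutation (position -> original strand): [2 1 4 3 5]
Closure components = cycle count of this permutation = 3.

Answer: 3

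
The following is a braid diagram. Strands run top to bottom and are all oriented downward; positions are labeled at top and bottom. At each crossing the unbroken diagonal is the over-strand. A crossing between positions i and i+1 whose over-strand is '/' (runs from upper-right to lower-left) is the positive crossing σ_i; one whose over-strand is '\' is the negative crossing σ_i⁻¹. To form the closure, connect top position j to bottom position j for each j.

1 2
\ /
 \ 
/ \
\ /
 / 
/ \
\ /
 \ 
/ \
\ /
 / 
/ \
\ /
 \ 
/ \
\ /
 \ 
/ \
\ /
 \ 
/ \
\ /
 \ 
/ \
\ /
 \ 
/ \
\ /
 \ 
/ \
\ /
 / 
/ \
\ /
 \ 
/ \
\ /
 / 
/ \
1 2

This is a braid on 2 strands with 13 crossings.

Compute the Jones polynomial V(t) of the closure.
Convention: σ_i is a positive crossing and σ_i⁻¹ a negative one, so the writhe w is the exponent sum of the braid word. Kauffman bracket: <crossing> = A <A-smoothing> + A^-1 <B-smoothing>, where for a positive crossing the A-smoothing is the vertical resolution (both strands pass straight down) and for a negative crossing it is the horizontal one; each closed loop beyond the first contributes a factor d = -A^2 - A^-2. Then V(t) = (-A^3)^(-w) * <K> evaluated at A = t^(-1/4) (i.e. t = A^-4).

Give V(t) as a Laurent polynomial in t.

Reading the diagram top to bottom ('/'-over between positions i,i+1 = s_i, '\'-over = s_i^-1): braid word = s1^-1 s1 s1^-1 s1 s1^-1 s1^-1 s1^-1 s1^-1 s1^-1 s1^-1 s1 s1^-1 s1.
The presented braid s1^-1 s1 s1^-1 s1 s1^-1 s1^-1 s1^-1 s1^-1 s1^-1 s1^-1 s1 s1^-1 s1 on 2 strands reduces by inverse Markov moves (closure unchanged at each step):
  Deconjugate: the word is γ·β·γ⁻¹ with γ = s1^-1 s1 (prefix) and γ⁻¹ = s1^-1 s1 (suffix); strip both.
  Deconjugate: the word is γ·β·γ⁻¹ with γ = s1^-1 s1 (prefix) and γ⁻¹ = s1^-1 s1 (suffix); strip both.
Reduced to β = s1^-1 s1^-1 s1^-1 s1^-1 s1^-1 on 2 strands, 5 crossings.
Compute on β:
Braid: s1^-1 s1^-1 s1^-1 s1^-1 s1^-1 on 2 strands, 5 crossings.
Writhe w = (#positive) - (#negative) = 0 - 5 = -5.
State-sum expansion of <K>. There are 2^5 = 32 states.
Smooth each crossing (0=||, 1=⌣⌢); contribution A^(Σ sign_k(1-2s_k)) * d^(L-1).
  state 00000: A-exp=-5, loops=2, term = A^-5 * d^1
  state 00001: A-exp=-3, loops=1, term = A^-3 * d^0
  state 00010: A-exp=-3, loops=1, term = A^-3 * d^0
  state 00011: A-exp=-1, loops=2, term = A^-1 * d^1
  state 00100: A-exp=-3, loops=1, term = A^-3 * d^0
  state 00101: A-exp=-1, loops=2, term = A^-1 * d^1
  state 00110: A-exp=-1, loops=2, term = A^-1 * d^1
  state 00111: A-exp=+1, loops=3, term = A^1 * d^2
  state 01000: A-exp=-3, loops=1, term = A^-3 * d^0
  state 01001: A-exp=-1, loops=2, term = A^-1 * d^1
  state 01010: A-exp=-1, loops=2, term = A^-1 * d^1
  state 01011: A-exp=+1, loops=3, term = A^1 * d^2
  state 01100: A-exp=-1, loops=2, term = A^-1 * d^1
  state 01101: A-exp=+1, loops=3, term = A^1 * d^2
  state 01110: A-exp=+1, loops=3, term = A^1 * d^2
  state 01111: A-exp=+3, loops=4, term = A^3 * d^3
  state 10000: A-exp=-3, loops=1, term = A^-3 * d^0
  state 10001: A-exp=-1, loops=2, term = A^-1 * d^1
  state 10010: A-exp=-1, loops=2, term = A^-1 * d^1
  state 10011: A-exp=+1, loops=3, term = A^1 * d^2
  state 10100: A-exp=-1, loops=2, term = A^-1 * d^1
  state 10101: A-exp=+1, loops=3, term = A^1 * d^2
  state 10110: A-exp=+1, loops=3, term = A^1 * d^2
  state 10111: A-exp=+3, loops=4, term = A^3 * d^3
  state 11000: A-exp=-1, loops=2, term = A^-1 * d^1
  state 11001: A-exp=+1, loops=3, term = A^1 * d^2
  state 11010: A-exp=+1, loops=3, term = A^1 * d^2
  state 11011: A-exp=+3, loops=4, term = A^3 * d^3
  state 11100: A-exp=+1, loops=3, term = A^1 * d^2
  state 11101: A-exp=+3, loops=4, term = A^3 * d^3
  state 11110: A-exp=+3, loops=4, term = A^3 * d^3
  state 11111: A-exp=+5, loops=5, term = A^5 * d^4
Collect the terms by A-exponent (count of states per loop number):
Powers of d = -A^2 - A^-2: d^2 = A^4 + 2 + A^-4; d^3 = -A^6 - 3*A^2 - 3*A^-2 - A^-6; d^4 = A^8 + 4*A^4 + 6 + 4*A^-4 + A^-8.
  A^5 * (d^4) = A^13 + 4*A^9 + 6*A^5 + 4*A + A^-3
  A^3 * (5*d^3) = -5*A^9 - 15*A^5 - 15*A - 5*A^-3
  A^1 * (10*d^2) = 10*A^5 + 20*A + 10*A^-3
  A^-1 * (10*d) = -10*A - 10*A^-3
  A^-3 * (5) = 5*A^-3
  A^-5 * (d) = -A^-3 - A^-7
Summing the groups: <K> = A^13 - A^9 + A^5 - A - A^-7
Normalise by the writhe: (-A^3)^(-w) = (-A^3)^(5) = -A^15, so f(A) = -A^15 * <K> = -A^28 + A^24 - A^20 + A^16 + A^8.
Substitute A = t^(-1/4), i.e. A^e → t^(-e/4): V(t) = t^-2 + t^-4 - t^-5 + t^-6 - t^-7

Answer: t^-2 + t^-4 - t^-5 + t^-6 - t^-7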